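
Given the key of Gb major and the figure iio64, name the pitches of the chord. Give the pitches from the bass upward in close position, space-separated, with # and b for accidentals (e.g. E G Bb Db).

iio64 is the diminished supertonic triad, borrowed from the parallel minor. In Gb major that root is Ab.
So the chord is Ab-Cb-Ebb.
With the 64 figure the chord is in second inversion; from the bass Ebb upward in close position it reads Ebb-Ab-Cb.

Ebb Ab Cb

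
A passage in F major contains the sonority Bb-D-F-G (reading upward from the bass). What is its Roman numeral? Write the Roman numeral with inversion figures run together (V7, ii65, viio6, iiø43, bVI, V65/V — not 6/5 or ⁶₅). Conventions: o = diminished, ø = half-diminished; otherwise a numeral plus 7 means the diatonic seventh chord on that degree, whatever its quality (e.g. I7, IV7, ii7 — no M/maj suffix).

The pitches G-Bb-D-F form a minor seventh chord rooted on G.
In F major, G is the supertonic; the diatonic minor seventh chord there is ii7.
With Bb in the bass the chord is in first inversion, so the figured bass is 65.

ii65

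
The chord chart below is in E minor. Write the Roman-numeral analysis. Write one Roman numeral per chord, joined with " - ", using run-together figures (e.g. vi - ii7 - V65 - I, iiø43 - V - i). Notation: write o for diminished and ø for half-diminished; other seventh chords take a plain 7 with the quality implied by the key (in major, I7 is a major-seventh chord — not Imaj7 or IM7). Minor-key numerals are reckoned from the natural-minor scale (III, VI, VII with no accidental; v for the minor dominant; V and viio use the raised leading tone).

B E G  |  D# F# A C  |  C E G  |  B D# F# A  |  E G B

i64 - viio7 - VI - V7 - i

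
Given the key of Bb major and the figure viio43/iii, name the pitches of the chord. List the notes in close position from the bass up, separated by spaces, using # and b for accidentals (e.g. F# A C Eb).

viio43/iii is a secondary leading-tone chord. The target iii is D in Bb major; the applied chord is rooted a semitone below, on C#.
Building a fully diminished seventh chord on C# gives C#-E-G-Bb.
The figured bass 43 indicates second inversion, placing the fifth (G) in the bass: G-Bb-C#-E.

G Bb C# E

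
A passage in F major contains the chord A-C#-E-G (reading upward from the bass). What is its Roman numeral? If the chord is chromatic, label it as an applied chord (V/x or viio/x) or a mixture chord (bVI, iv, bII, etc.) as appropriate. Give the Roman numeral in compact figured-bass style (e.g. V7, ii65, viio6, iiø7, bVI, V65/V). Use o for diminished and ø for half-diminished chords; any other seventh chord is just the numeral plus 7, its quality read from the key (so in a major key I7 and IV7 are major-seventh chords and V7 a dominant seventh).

The pitches A-C#-E-G form a dominant seventh chord rooted on A.
A is not a diatonic chord root with this quality in F major, but it lies a perfect fifth above D (vi), so the chord functions as an applied dominant of vi.

V7/vi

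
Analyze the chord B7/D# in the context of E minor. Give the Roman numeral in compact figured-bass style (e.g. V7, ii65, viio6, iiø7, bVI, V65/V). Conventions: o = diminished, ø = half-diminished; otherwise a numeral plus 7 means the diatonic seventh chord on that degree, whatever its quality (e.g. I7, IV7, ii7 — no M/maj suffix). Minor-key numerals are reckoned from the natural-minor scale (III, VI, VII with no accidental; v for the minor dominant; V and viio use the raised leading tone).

V65

Stacked in thirds the chord is B-D#-F#-A: a dominant seventh chord on B.
B is scale degree 5 in E minor, and a dominant seventh chord on that degree is written V7.
With D# in the bass the chord is in first inversion, so the figured bass is 65.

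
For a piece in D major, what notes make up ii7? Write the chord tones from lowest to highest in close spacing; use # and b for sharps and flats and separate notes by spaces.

E G B D

The numeral's case and figure indicate a minor seventh chord. In D major its root, scale degree 2, is E.
That chord is spelled E-G-B-D.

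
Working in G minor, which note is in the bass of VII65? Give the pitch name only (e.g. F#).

VII in G minor has root F; the chord is F-A-C-Eb.
The figure 65 means first inversion — the third is in the bass.

A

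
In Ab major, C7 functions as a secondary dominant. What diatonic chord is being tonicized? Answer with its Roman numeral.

The chord is a dominant seventh chord on C.
A dominant resolves down a perfect fifth: C → F. In Ab major, F is scale degree 6, i.e. vi.

vi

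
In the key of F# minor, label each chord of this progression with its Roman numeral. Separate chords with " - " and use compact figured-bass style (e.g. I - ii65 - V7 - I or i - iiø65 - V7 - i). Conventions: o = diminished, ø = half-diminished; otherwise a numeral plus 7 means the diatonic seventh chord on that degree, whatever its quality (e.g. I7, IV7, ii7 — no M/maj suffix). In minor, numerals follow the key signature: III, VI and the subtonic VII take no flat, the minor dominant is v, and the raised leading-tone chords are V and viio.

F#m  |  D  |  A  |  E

F#m has root F#, degree 1 in F# minor, so i.
D: major triad on D = scale degree 6 → VI.
A: root A is the mediant; major triad there is III.
E: major triad on E = scale degree 7 → VII.

i - VI - III - VII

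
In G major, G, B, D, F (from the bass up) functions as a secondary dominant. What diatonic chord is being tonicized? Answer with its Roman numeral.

IV

The chord is a dominant seventh chord on G.
A dominant resolves down a perfect fifth: G → C. In G major, C is scale degree 4, i.e. IV.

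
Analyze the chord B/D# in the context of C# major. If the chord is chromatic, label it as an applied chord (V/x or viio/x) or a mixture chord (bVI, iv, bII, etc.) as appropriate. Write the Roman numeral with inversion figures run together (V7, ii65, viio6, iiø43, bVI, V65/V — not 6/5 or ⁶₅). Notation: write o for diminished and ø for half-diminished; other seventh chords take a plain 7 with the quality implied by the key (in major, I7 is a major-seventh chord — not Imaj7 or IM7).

bVII6

Stacked in thirds the chord is B-D#-F#: a major triad on B.
B is the lowered seventh degree of C# major (diatonic 7 would be B#). This is a major triad on the lowered seventh degree (the subtonic), borrowed from the parallel minor.
With D# in the bass the chord is in first inversion, so the figured bass is 6.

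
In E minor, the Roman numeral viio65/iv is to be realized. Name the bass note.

B

The applied chord viio65/iv is rooted on G#: G#-B-D-F.
The figure 65 means first inversion — the third is in the bass.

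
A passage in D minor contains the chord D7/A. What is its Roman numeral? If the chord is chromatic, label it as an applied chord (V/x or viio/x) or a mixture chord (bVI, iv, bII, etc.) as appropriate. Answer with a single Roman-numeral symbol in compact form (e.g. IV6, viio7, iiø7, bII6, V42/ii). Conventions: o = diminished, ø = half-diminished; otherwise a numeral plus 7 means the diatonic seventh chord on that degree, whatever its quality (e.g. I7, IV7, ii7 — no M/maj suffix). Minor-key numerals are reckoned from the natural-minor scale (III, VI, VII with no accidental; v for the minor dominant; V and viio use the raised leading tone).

V43/iv

The pitches D-F#-A-C form a dominant seventh chord rooted on D.
D is not a diatonic chord root with this quality in D minor, but it lies a perfect fifth above G (iv), so the chord functions as an applied dominant of iv.
With A in the bass the chord is in second inversion, so the figured bass is 43.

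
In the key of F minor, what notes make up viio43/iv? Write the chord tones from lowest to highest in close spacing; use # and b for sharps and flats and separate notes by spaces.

The slash marks an applied leading-tone chord: viio of iv. In F minor, iv is Bb, so the leading tone to it is A, a half step below.
Building a fully diminished seventh chord on A gives A-C-Eb-Gb.
The figured bass 43 indicates second inversion, placing the fifth (Eb) in the bass: Eb-Gb-A-C.

Eb Gb A C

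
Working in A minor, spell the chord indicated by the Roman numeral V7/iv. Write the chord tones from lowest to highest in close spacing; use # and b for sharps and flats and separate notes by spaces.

A C# E G

The slash means an applied dominant: we want the dominant of iv. In A minor, iv is D minor, and its dominant is built on A.
Building a dominant seventh chord on A gives A-C#-E-G.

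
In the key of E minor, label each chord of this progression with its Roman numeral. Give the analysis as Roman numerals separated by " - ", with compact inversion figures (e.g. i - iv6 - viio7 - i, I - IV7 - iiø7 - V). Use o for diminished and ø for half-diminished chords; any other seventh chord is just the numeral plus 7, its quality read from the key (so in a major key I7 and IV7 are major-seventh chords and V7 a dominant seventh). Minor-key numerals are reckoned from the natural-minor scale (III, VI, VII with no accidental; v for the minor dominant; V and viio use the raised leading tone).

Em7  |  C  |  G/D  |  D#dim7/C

Em7: minor seventh chord on E = scale degree 1 → i7.
C: root C is the submediant; major triad there is VI.
G/D: root G is the mediant; major triad there is III64.
D#dim7/C: fully diminished seventh chord on D# = scale degree 7 → viio42.

i7 - VI - III64 - viio42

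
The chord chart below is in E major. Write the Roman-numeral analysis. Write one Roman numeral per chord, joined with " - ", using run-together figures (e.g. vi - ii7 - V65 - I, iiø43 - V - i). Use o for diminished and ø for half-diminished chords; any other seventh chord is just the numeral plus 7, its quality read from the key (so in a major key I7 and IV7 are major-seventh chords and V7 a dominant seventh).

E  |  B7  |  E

E has root E, degree 1 in E major, so I.
B7 has root B, degree 5 in E major, so V7.
E: major triad on E = scale degree 1 → I.

I - V7 - I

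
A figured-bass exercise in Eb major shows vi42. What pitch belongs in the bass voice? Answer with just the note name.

Bb

vi in Eb major has root C; the chord is C-Eb-G-Bb.
The figure 42 means third inversion — the seventh is in the bass.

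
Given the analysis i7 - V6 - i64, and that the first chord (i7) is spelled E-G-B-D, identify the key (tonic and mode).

The chord Em7 is a minor seventh chord rooted on E; its label is i7.
If E is scale degree 1 and the mode makes that degree carry a minor seventh chord, the tonic is E and the mode is minor.

E minor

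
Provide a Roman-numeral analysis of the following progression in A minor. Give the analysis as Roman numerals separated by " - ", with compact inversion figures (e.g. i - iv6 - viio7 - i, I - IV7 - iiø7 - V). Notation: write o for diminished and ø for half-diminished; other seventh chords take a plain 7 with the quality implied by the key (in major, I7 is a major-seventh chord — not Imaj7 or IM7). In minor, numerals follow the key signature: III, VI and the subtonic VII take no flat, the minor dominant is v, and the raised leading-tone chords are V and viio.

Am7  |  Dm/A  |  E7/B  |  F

i7 - iv64 - V43 - VI

Am7: root A is the tonic; minor seventh chord there is i7.
Dm/A has root D, degree 4 in A minor, so iv64.
E7/B: dominant seventh chord on E = scale degree 5 → V43.
F: root F is the submediant; major triad there is VI.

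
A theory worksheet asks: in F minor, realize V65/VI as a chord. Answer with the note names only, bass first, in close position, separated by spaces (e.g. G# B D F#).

C Eb Gb Ab

V65/VI is a secondary dominant — the dominant seventh of VI. VI in F minor is Db, so the applied chord's root is Ab, a perfect fifth above.
Building a dominant seventh chord on Ab gives Ab-C-Eb-Gb.
The figured bass 65 indicates first inversion, placing the third (C) in the bass: C-Eb-Gb-Ab.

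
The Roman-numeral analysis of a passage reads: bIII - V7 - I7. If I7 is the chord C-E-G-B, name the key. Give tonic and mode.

C major

The chord Cmaj7 is a major seventh chord rooted on C; its label is I7.
If C is scale degree 1 and the mode makes that degree carry a major seventh chord, the tonic is C and the mode is major.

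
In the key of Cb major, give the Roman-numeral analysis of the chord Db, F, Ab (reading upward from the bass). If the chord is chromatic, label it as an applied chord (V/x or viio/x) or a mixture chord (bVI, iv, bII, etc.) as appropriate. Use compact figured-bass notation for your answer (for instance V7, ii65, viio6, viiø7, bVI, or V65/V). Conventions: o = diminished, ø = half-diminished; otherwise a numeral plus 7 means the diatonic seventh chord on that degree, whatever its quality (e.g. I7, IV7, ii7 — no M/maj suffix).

Stacked in thirds the chord is Db-F-Ab: a major triad on Db.
Db is not a diatonic chord root with this quality in Cb major, but it lies a perfect fifth above Gb (V), so the chord functions as an applied dominant of V.

V/V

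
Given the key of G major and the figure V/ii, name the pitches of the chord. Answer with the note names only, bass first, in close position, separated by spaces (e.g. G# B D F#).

V/ii is a secondary dominant — the dominant triad of ii. ii in G major is A, so the applied chord's root is E, a perfect fifth above.
Building a major triad on E gives E-G#-B.

E G# B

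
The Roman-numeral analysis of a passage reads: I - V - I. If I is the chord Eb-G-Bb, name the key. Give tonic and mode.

Eb major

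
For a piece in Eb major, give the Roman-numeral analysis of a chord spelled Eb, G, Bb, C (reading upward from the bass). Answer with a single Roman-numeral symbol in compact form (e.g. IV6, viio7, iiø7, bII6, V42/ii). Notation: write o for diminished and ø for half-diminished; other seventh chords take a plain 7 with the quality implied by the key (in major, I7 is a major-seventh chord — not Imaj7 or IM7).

vi65

Stacked in thirds the chord is C-Eb-G-Bb: a minor seventh chord on C.
In Eb major, C is the submediant; the diatonic minor seventh chord there is vi7.
With Eb in the bass the chord is in first inversion, so the figured bass is 65.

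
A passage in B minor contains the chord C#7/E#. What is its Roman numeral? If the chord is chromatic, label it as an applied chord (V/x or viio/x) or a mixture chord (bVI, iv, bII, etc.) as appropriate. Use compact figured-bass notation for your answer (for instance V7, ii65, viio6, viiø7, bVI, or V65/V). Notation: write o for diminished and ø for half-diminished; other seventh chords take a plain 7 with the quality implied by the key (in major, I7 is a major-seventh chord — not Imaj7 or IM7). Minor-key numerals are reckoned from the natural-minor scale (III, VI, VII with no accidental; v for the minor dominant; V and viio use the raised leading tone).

V65/V

The pitches C#-E#-G#-B form a dominant seventh chord rooted on C#.
C# is not a diatonic chord root with this quality in B minor, but it lies a perfect fifth above F# (V), so the chord functions as an applied dominant of V.
With E# in the bass the chord is in first inversion, so the figured bass is 65.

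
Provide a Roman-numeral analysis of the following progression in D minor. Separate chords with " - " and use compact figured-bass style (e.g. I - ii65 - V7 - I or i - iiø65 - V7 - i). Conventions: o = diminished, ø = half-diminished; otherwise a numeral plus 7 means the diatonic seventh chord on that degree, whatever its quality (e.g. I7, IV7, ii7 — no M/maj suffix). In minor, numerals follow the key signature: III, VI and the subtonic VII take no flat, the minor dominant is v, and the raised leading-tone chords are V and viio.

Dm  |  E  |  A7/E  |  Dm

Dm: root D is the tonic; minor triad there is i.
E: a major triad on E, the applied dominant of V → V/V.
A7/E has root A, degree 5 in D minor, so V43.
Dm: root D is the tonic; minor triad there is i.

i - V/V - V43 - i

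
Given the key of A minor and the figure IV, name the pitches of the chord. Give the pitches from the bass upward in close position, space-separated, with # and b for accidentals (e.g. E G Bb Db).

D F# A

IV is the major subdominant, borrowed from the parallel major. In A minor that root is D.
So the chord is D-F#-A, a major triad.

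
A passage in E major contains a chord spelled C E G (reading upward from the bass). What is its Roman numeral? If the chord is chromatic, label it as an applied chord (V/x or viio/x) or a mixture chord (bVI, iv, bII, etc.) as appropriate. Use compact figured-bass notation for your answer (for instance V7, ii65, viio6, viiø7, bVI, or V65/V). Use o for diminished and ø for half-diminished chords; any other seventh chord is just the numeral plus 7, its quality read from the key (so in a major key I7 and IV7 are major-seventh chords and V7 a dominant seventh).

bVI

Stacked in thirds the chord is C-E-G: a major triad on C.
C is the lowered sixth degree of E major (diatonic 6 would be C#). This is a major triad on the lowered sixth degree, borrowed from the parallel minor.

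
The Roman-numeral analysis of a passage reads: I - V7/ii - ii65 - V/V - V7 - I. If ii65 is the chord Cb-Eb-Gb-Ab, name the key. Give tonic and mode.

The anchor chord is a minor seventh chord on Ab, labeled ii65.
ii65 on Ab implies Ab is the supertonic; that puts the tonic at Gb, and the lowercase numeral fits major mode.

Gb major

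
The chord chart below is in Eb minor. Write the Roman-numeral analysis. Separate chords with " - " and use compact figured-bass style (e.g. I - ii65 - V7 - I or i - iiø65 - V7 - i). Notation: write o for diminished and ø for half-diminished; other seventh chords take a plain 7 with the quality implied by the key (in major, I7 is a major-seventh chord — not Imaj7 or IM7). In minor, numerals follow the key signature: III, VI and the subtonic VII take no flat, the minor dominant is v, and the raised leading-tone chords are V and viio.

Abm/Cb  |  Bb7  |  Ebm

iv6 - V7 - i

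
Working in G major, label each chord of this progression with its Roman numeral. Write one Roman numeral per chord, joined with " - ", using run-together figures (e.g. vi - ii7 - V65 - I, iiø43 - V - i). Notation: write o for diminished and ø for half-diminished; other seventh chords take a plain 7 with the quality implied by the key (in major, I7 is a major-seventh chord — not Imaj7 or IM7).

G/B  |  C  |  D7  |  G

I6 - IV - V7 - I

G/B: root G is the tonic; major triad there is I6.
C: major triad on C = scale degree 4 → IV.
D7: root D is the dominant; dominant seventh chord there is V7.
G has root G, degree 1 in G major, so I.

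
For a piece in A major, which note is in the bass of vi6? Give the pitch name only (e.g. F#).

A

vi in A major has root F#; the chord is F#-A-C#.
The figure 6 means first inversion — the third is in the bass.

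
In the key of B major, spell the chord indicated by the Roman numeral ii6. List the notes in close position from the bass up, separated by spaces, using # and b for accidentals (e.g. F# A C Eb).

E G# C#

In B major, scale degree 2 is C#, and the diatonic chord built there is a minor triad.
Stacking thirds from C# gives C#-E-G#.
With the 6 figure the chord is in first inversion; from the bass E upward in close position it reads E-G#-C#.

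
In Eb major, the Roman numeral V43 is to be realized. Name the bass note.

F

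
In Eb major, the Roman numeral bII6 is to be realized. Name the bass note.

Ab

bII in Eb major has root Fb; the chord is Fb-Ab-Cb.
The figure 6 means first inversion — the third is in the bass.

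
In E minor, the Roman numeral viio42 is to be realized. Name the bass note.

viio in E minor has root D#; the chord is D#-F#-A-C.
The figure 42 means third inversion — the seventh is in the bass.

C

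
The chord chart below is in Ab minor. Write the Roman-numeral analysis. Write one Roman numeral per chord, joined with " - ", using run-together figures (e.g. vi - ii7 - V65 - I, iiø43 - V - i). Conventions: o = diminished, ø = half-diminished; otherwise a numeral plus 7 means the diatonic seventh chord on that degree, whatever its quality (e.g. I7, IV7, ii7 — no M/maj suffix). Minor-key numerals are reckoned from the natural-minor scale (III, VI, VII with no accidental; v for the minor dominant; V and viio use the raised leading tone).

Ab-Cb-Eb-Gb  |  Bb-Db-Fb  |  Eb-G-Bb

i7 - iio - V

Ab-Cb-Eb-Gb: minor seventh chord on Ab = scale degree 1 → i7.
Bb-Db-Fb: root Bb is the supertonic; diminished triad there is iio.
Eb-G-Bb: major triad on Eb = scale degree 5 → V.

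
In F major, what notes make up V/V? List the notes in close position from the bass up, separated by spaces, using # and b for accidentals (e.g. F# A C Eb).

G B D

V/V is a secondary dominant — the dominant triad of V. V in F major is C, so the applied chord's root is G, a perfect fifth above.
Building a major triad on G gives G-B-D.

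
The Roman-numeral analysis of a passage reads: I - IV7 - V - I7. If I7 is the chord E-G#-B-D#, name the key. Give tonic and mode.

E major

I7 is given as E-G#-B-D# — a major seventh chord with root E.
If E is scale degree 1 and the mode makes that degree carry a major seventh chord, the tonic is E and the mode is major.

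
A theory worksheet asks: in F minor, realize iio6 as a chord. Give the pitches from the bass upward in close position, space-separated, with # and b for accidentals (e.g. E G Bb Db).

In F minor, the second degree is G, and the diatonic chord built there is a diminished triad.
That chord is spelled G-Bb-Db.
The figured bass 6 indicates first inversion, placing the third (Bb) in the bass: Bb-Db-G.

Bb Db G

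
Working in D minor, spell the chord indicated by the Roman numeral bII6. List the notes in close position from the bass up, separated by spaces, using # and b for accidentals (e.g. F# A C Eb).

Scale degree 2 in D minor is E; lowering it a half step gives Eb. bII6 is the Neapolitan sixth — a major triad on the lowered second degree, here in its customary first inversion.
So the chord is Eb-G-Bb, a major triad.
With the 6 figure the chord is in first inversion; from the bass G upward in close position it reads G-Bb-Eb.

G Bb Eb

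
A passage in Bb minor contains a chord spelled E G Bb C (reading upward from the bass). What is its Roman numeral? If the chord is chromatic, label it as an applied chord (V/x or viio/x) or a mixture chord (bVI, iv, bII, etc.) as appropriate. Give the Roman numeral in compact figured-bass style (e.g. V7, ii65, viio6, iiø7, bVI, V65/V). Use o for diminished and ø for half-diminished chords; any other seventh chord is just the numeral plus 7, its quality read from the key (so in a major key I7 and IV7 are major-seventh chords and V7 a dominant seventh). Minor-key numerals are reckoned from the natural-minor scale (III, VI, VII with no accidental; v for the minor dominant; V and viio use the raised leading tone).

V65/V

The pitches C-E-G-Bb form a dominant seventh chord rooted on C.
C is not a diatonic chord root with this quality in Bb minor, but it lies a perfect fifth above F (V), so the chord functions as an applied dominant of V.
With E in the bass the chord is in first inversion, so the figured bass is 65.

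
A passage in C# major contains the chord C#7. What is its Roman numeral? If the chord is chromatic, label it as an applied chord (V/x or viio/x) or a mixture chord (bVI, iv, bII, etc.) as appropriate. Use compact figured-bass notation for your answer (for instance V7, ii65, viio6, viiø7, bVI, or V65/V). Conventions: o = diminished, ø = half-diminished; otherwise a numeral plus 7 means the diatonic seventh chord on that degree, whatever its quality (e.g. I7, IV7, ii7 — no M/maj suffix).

V7/IV

Stacked in thirds the chord is C#-E#-G#-B: a dominant seventh chord on C#.
C# is not a diatonic chord root with this quality in C# major, but it lies a perfect fifth above F# (IV), so the chord functions as an applied dominant of IV.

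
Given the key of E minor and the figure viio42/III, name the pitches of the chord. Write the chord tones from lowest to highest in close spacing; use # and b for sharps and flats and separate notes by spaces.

Eb F# A C

The slash marks an applied leading-tone chord: viio of III. In E minor, III is G, so the leading tone to it is F#, a half step below.
Building a fully diminished seventh chord on F# gives F#-A-C-Eb.
With the 42 figure the chord is in third inversion; from the bass Eb upward in close position it reads Eb-F#-A-C.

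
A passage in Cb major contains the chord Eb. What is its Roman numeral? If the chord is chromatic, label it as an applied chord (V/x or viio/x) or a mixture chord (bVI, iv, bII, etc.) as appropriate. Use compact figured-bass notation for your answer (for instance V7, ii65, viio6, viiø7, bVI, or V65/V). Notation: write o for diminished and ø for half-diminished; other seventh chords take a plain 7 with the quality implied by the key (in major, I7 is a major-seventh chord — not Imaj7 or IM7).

V/vi

Stacked in thirds the chord is Eb-G-Bb: a major triad on Eb.
Eb is not a diatonic chord root with this quality in Cb major, but it lies a perfect fifth above Ab (vi), so the chord functions as an applied dominant of vi.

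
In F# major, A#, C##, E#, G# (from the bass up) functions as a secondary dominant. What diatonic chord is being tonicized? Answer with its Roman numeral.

The chord is a dominant seventh chord on A#.
A dominant resolves down a perfect fifth: A# → D#. In F# major, D# is scale degree 6, i.e. vi.

vi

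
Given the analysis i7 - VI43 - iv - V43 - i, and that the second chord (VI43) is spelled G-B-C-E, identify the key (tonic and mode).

E minor

The anchor chord is a major seventh chord on C, labeled VI43.
Counting down 5 scale steps from C places the tonic on E; a major seventh chord on degree 6 is diatonic only in minor.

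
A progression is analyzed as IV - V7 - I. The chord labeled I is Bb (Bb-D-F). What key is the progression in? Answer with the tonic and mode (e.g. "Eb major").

Bb major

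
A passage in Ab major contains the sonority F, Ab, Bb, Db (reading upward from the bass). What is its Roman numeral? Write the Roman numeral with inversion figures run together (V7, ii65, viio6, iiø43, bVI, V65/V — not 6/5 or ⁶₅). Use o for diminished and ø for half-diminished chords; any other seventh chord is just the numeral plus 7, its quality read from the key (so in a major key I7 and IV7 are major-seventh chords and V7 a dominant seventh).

ii43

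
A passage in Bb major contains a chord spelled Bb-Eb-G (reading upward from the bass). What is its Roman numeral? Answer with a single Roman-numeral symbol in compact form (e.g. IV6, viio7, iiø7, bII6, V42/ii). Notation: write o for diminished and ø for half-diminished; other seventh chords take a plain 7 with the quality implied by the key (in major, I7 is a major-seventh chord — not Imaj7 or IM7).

The pitches Eb-G-Bb form a major triad rooted on Eb.
Eb is scale degree 4 in Bb major, and a major triad on that degree is written IV.
With Bb in the bass the chord is in second inversion, so the figured bass is 64.

IV64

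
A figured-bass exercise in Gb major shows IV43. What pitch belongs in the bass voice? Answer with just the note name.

Gb

IV in Gb major has root Cb; the chord is Cb-Eb-Gb-Bb.
The figure 43 means second inversion — the fifth is in the bass.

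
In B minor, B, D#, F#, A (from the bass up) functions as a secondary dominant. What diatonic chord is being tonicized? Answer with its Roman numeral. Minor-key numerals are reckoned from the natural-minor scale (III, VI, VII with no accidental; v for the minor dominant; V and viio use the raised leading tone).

The chord is a dominant seventh chord on B.
A dominant resolves down a perfect fifth: B → E. In B minor, E is scale degree 4, i.e. iv.

iv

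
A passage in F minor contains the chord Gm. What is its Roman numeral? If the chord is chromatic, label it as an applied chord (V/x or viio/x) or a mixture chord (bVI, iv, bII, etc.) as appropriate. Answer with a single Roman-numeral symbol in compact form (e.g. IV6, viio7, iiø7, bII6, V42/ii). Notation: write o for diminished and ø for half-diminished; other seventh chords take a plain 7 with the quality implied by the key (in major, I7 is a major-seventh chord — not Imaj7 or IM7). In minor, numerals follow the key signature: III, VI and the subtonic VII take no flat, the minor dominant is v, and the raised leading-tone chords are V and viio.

ii

The pitches G-Bb-D form a minor triad rooted on G.
G is the second degree of F minor. This is the minor supertonic, borrowed from the parallel major (the Dorian ii).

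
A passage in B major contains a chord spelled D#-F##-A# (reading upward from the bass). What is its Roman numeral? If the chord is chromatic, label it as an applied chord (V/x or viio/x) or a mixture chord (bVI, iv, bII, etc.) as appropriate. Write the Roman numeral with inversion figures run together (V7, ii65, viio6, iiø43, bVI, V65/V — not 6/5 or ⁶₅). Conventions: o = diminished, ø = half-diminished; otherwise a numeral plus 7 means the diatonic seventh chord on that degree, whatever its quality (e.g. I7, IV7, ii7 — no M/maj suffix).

V/vi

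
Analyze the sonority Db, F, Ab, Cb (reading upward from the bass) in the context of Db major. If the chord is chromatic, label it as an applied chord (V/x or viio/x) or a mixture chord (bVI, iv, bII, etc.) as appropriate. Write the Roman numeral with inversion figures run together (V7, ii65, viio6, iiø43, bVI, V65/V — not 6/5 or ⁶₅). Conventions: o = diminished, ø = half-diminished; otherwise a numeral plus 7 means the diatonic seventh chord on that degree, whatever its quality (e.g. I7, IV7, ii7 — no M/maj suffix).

V7/IV

Stacked in thirds the chord is Db-F-Ab-Cb: a dominant seventh chord on Db.
Db is not a diatonic chord root with this quality in Db major, but it lies a perfect fifth above Gb (IV), so the chord functions as an applied dominant of IV.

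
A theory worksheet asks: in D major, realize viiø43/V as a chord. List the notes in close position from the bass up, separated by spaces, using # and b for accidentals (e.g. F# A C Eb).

The slash marks an applied leading-tone chord: viio of V. In D major, V is A, so the leading tone to it is G#, a half step below.
Building a half-diminished seventh chord on G# gives G#-B-D-F#.
The figured bass 43 indicates second inversion, placing the fifth (D) in the bass: D-F#-G#-B.

D F# G# B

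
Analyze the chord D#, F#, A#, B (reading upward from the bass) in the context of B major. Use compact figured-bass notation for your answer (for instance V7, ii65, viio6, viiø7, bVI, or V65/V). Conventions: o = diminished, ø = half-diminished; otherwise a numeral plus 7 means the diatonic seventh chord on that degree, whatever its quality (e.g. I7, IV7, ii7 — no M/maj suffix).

I65

The pitches B-D#-F#-A# form a major seventh chord rooted on B.
B is scale degree 1 in B major, and a major seventh chord on that degree is written I7.
With D# in the bass the chord is in first inversion, so the figured bass is 65.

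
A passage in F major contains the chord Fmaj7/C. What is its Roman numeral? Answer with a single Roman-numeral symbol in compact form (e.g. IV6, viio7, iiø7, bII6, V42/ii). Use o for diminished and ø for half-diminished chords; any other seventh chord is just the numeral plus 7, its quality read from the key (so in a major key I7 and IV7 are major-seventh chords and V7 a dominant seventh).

I43

The pitches F-A-C-E form a major seventh chord rooted on F.
F is scale degree 1 in F major, and a major seventh chord on that degree is written I7.
With C in the bass the chord is in second inversion, so the figured bass is 43.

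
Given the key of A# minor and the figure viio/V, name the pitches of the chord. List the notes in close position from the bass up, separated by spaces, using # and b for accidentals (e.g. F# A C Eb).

D## F## A#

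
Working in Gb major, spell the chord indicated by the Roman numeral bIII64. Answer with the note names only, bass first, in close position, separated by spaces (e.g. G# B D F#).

Fb Bbb Db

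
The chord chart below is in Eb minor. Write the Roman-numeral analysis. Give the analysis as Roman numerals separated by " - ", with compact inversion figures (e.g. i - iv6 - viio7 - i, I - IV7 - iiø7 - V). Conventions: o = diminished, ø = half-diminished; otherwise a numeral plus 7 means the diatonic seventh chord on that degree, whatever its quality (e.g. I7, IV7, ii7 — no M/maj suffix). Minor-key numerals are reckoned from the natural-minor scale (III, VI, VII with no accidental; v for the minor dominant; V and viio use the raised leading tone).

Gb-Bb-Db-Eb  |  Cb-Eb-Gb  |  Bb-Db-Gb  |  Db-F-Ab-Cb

Gb-Bb-Db-Eb: root Eb is the tonic; minor seventh chord there is i65.
Cb-Eb-Gb: root Cb is the submediant; major triad there is VI.
Bb-Db-Gb: root Gb is the mediant; major triad there is III6.
Db-F-Ab-Cb: root Db is the subtonic; dominant seventh chord there is VII7.

i65 - VI - III6 - VII7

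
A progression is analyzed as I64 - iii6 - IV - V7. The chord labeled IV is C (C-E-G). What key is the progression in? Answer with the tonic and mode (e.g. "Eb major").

G major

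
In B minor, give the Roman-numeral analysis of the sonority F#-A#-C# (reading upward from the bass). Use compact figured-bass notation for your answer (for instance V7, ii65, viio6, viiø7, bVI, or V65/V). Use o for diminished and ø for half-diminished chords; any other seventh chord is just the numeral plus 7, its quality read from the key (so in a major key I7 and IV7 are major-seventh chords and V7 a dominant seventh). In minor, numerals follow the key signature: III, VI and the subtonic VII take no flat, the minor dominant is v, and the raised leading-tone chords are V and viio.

The pitches F#-A#-C# form a major triad rooted on F#.
F# is scale degree 5 in B minor, and a major triad on that degree is written V.

V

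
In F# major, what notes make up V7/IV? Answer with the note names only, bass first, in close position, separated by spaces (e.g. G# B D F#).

F# A# C# E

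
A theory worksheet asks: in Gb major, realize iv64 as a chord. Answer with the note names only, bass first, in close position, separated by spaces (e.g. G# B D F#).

iv64 is the minor subdominant, borrowed from the parallel minor. In Gb major that root is Cb.
So the chord is Cb-Ebb-Gb, a minor triad.
With the 64 figure the chord is in second inversion; from the bass Gb upward in close position it reads Gb-Cb-Ebb.

Gb Cb Ebb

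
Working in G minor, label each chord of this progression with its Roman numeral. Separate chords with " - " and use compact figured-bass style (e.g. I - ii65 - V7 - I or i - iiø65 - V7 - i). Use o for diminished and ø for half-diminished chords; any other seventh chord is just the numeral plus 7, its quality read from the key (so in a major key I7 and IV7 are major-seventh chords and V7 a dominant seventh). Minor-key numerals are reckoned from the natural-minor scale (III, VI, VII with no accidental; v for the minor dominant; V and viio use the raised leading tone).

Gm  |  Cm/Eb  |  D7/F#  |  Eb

Gm: root G is the tonic; minor triad there is i.
Cm/Eb has root C, degree 4 in G minor, so iv6.
D7/F# has root D, degree 5 in G minor, so V65.
Eb has root Eb, degree 6 in G minor, so VI.

i - iv6 - V65 - VI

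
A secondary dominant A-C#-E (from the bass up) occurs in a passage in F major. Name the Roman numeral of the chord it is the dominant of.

vi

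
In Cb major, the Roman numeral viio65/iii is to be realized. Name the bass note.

F

The applied chord viio65/iii is rooted on D: D-F-Ab-Cb.
The figure 65 means first inversion — the third is in the bass.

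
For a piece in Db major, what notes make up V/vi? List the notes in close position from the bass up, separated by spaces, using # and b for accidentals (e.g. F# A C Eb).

F A C

V/vi is a secondary dominant — the dominant triad of vi. vi in Db major is Bb, so the applied chord's root is F, a perfect fifth above.
Building a major triad on F gives F-A-C.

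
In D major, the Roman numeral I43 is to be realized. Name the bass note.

A

I in D major has root D; the chord is D-F#-A-C#.
The figure 43 means second inversion — the fifth is in the bass.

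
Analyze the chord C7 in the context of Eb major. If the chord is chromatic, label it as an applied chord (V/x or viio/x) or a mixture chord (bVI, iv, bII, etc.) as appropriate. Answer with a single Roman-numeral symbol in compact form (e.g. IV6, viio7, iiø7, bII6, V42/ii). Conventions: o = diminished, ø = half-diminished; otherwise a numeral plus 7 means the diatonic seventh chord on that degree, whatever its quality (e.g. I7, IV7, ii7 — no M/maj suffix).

The pitches C-E-G-Bb form a dominant seventh chord rooted on C.
C is not a diatonic chord root with this quality in Eb major, but it lies a perfect fifth above F (ii), so the chord functions as an applied dominant of ii.

V7/ii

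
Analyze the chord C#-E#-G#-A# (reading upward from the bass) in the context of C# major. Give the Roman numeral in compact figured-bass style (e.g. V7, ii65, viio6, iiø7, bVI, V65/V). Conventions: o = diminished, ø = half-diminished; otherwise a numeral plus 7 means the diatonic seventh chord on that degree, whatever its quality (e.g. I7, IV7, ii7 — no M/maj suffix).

The pitches A#-C#-E#-G# form a minor seventh chord rooted on A#.
A# is scale degree 6 in C# major, and a minor seventh chord on that degree is written vi7.
With C# in the bass the chord is in first inversion, so the figured bass is 65.

vi65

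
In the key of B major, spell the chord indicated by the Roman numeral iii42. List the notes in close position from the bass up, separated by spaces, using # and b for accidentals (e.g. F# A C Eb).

C# D# F# A#

The numeral's case and figure indicate a minor seventh chord. In B major its root, scale degree 3, is D#.
Stacking thirds from D# gives D#-F#-A#-C#.
The figured bass 42 indicates third inversion, placing the seventh (C#) in the bass: C#-D#-F#-A#.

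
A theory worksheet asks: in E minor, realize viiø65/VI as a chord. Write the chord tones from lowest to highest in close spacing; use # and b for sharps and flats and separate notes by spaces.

D F A B

viiø65/VI is a secondary leading-tone chord. The target VI is C in E minor; the applied chord is rooted a semitone below, on B.
Building a half-diminished seventh chord on B gives B-D-F-A.
With the 65 figure the chord is in first inversion; from the bass D upward in close position it reads D-F-A-B.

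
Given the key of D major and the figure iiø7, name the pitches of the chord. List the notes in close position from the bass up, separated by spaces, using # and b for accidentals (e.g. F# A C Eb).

E G Bb D

Scale degree 2 in D major is E; here the chord built on it is altered to a half-diminished seventh chord. iiø7 is the half-diminished supertonic seventh, borrowed from the parallel minor.
So the chord is E-G-Bb-D, a half-diminished seventh chord.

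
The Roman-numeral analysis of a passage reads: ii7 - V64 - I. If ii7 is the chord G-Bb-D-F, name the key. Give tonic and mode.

The chord Gm7 is a minor seventh chord rooted on G; its label is ii7.
If G is scale degree 2 and the mode makes that degree carry a minor seventh chord, the tonic is F and the mode is major.

F major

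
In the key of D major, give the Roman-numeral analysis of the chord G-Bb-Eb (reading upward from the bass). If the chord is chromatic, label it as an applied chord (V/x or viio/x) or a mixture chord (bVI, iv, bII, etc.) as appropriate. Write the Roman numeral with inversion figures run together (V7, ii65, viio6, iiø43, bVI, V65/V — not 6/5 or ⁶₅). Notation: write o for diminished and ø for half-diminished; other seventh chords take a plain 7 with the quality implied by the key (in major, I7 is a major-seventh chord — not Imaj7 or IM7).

bII6

Stacked in thirds the chord is Eb-G-Bb: a major triad on Eb.
Eb is the lowered second degree of D major (diatonic 2 would be E). This is the Neapolitan sixth — a major triad on the lowered second degree, here in its customary first inversion.
With G in the bass the chord is in first inversion, so the figured bass is 6.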